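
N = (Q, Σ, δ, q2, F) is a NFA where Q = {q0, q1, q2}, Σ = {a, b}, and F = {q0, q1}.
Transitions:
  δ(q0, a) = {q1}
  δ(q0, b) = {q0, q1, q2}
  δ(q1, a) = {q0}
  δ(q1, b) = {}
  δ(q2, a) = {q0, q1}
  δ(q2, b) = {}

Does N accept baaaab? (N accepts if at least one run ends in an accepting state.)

Start: {q2}
read b: {}
The reachable set is empty and stays empty for the remaining 5 symbols.
Reachable ∩ accepting = {} — empty.

rejected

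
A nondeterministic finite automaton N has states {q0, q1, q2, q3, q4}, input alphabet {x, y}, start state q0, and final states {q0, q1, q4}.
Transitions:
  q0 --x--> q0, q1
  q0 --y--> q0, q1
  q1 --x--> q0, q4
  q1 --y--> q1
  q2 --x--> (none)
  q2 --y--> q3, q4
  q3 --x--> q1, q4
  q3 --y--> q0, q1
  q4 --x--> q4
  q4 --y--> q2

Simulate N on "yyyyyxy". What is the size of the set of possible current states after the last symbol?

Start: {q0}
read y: {q0, q1}
read y: {q0, q1}
read y: {q0, q1}
read y: {q0, q1}
read y: {q0, q1}
read x: {q0, q1, q4}
read y: {q0, q1, q2}
Final reachable set {q0, q1, q2} has 3 states.

3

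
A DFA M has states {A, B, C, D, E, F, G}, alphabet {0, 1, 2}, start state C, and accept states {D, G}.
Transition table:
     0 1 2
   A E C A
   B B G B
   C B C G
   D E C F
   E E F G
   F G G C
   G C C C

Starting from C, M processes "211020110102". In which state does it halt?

G

C --2--> G
G --1--> C
C --1--> C
C --0--> B
B --2--> B
B --0--> B
B --1--> G
G --1--> C
C --0--> B
B --1--> G
G --0--> C
C --2--> G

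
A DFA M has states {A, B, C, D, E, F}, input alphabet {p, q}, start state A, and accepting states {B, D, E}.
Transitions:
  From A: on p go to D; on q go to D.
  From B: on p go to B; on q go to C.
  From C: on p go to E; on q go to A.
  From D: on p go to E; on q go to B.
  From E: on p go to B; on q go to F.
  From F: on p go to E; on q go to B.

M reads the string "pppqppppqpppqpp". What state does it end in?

B

A --p--> D
D --p--> E
E --p--> B
B --q--> C
C --p--> E
E --p--> B
B --p--> B
B --p--> B
B --q--> C
C --p--> E
E --p--> B
B --p--> B
B --q--> C
C --p--> E
E --p--> B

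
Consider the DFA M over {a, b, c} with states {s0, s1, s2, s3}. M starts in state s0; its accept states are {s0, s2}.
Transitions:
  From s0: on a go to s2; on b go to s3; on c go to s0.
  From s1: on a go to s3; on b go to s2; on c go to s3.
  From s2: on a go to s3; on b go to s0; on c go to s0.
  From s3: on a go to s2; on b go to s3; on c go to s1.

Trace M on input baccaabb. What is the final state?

s3

s0 --b--> s3
s3 --a--> s2
s2 --c--> s0
s0 --c--> s0
s0 --a--> s2
s2 --a--> s3
s3 --b--> s3
s3 --b--> s3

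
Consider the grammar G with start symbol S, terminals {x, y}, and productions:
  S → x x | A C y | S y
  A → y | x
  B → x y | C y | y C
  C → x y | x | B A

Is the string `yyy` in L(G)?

no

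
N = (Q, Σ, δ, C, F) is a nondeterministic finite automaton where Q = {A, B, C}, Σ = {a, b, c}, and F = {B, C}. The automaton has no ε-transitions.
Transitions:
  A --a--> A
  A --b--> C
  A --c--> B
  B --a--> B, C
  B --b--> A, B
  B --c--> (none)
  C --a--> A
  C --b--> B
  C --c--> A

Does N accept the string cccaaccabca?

rejected

Start: {C}
read c: {A}
read c: {B}
read c: {}
The reachable set is empty and stays empty for the remaining 8 symbols.
Reachable ∩ accepting = {} — empty.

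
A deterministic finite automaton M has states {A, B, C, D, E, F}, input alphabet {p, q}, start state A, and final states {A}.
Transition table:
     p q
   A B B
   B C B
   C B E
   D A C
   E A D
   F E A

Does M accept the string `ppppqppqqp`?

A --p--> B
B --p--> C
C --p--> B
B --p--> C
C --q--> E
E --p--> A
A --p--> B
B --q--> B
B --q--> B
B --p--> C
End in state C, which is not an accepting state.

rejected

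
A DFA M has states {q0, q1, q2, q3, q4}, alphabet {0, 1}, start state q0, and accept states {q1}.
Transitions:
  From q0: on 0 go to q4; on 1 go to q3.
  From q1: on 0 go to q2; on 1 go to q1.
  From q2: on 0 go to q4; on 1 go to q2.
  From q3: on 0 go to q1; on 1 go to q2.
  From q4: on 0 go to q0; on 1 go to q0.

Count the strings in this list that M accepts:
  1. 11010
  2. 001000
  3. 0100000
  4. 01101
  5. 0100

1

11010: rejected
001000: rejected
0100000: rejected
01101: accepted
0100: rejected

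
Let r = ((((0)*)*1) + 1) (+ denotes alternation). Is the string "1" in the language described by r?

The left alternative (((0)*)*1) matches 1.

yes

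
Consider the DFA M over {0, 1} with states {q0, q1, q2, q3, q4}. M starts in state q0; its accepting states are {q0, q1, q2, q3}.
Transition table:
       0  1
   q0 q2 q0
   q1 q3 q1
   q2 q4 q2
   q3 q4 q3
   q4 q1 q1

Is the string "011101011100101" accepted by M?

q0 --0--> q2
q2 --1--> q2
q2 --1--> q2
q2 --1--> q2
q2 --0--> q4
q4 --1--> q1
q1 --0--> q3
q3 --1--> q3
q3 --1--> q3
q3 --1--> q3
q3 --0--> q4
q4 --0--> q1
q1 --1--> q1
q1 --0--> q3
q3 --1--> q3
End in state q3, which is an accepting state.

accepted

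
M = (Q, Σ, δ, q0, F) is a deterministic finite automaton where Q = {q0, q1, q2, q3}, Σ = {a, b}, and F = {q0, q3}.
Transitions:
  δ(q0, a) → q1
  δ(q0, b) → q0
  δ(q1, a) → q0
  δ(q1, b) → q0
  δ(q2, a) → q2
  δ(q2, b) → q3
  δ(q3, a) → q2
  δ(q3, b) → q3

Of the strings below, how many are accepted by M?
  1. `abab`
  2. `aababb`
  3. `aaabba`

2

`abab`: accepted
`aababb`: accepted
`aaabba`: rejected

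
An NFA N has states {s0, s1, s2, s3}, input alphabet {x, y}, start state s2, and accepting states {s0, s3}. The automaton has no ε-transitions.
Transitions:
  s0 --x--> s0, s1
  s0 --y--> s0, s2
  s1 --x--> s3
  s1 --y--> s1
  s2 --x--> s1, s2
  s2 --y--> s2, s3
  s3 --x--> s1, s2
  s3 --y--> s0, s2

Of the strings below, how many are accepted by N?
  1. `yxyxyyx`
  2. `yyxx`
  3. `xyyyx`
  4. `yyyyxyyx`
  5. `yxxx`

`yxyxyyx`: accepted
`yyxx`: accepted
`xyyyx`: accepted
`yyyyxyyx`: accepted
`yxxx`: accepted

5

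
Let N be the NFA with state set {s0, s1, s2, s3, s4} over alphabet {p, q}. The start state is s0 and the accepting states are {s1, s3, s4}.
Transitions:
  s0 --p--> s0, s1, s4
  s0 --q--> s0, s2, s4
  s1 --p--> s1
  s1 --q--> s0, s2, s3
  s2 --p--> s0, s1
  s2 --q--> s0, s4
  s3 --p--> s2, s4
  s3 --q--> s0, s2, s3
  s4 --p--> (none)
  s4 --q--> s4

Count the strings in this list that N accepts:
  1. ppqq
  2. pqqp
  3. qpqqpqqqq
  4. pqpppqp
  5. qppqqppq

5

ppqq: accepted
pqqp: accepted
qpqqpqqqq: accepted
pqpppqp: accepted
qppqqppq: accepted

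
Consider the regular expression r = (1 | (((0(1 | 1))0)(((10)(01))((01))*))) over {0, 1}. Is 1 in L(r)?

yes

The left alternative 1 matches 1.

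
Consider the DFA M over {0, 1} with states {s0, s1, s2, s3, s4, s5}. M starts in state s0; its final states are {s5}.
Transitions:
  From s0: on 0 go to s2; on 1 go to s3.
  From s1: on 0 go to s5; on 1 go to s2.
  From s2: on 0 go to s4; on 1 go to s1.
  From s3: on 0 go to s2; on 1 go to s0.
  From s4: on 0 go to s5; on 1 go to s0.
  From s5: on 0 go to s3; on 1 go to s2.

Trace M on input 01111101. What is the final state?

s0 --0--> s2
s2 --1--> s1
s1 --1--> s2
s2 --1--> s1
s1 --1--> s2
s2 --1--> s1
s1 --0--> s5
s5 --1--> s2

s2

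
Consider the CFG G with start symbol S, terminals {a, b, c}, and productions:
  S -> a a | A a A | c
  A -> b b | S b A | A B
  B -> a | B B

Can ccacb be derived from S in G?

no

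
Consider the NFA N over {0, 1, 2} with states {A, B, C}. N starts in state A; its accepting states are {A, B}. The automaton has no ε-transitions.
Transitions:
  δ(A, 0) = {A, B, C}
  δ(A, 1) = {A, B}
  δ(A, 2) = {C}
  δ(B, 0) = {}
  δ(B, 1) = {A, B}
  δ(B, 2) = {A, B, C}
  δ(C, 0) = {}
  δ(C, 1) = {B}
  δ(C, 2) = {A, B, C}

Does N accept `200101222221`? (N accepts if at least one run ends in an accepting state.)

Start: {A}
read 2: {C}
read 0: {}
The reachable set is empty and stays empty for the remaining 10 symbols.
Reachable ∩ accepting = {} — empty.

rejected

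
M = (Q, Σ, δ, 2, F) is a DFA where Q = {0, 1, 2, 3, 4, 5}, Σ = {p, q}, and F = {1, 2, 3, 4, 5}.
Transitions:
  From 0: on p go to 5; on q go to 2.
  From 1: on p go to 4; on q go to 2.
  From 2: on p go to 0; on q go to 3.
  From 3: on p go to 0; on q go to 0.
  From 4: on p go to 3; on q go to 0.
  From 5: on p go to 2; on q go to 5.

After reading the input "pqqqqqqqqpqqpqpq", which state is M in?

2 --p--> 0
0 --q--> 2
2 --q--> 3
3 --q--> 0
0 --q--> 2
2 --q--> 3
3 --q--> 0
0 --q--> 2
2 --q--> 3
3 --p--> 0
0 --q--> 2
2 --q--> 3
3 --p--> 0
0 --q--> 2
2 --p--> 0
0 --q--> 2

2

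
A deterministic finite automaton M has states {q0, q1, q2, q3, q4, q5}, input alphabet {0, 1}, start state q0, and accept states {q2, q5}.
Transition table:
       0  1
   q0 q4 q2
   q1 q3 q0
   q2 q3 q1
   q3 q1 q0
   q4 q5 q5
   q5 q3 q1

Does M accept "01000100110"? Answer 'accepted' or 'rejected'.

q0 --0--> q4
q4 --1--> q5
q5 --0--> q3
q3 --0--> q1
q1 --0--> q3
q3 --1--> q0
q0 --0--> q4
q4 --0--> q5
q5 --1--> q1
q1 --1--> q0
q0 --0--> q4
End in state q4, which is not an accepting state.

rejected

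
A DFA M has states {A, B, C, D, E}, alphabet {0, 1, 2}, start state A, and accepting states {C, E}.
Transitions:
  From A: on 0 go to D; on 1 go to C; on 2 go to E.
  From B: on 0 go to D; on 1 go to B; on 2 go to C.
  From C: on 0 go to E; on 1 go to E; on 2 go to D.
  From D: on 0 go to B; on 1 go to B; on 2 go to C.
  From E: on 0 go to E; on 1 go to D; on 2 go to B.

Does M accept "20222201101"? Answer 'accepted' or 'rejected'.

rejected

A --2--> E
E --0--> E
E --2--> B
B --2--> C
C --2--> D
D --2--> C
C --0--> E
E --1--> D
D --1--> B
B --0--> D
D --1--> B
End in state B, which is not an accepting state.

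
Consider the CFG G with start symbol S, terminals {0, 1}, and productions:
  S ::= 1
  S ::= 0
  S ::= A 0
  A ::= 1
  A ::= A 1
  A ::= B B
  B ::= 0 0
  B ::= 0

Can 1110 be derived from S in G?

S ⇒ A0 ⇒ A10 ⇒ A110 ⇒ 1110

yes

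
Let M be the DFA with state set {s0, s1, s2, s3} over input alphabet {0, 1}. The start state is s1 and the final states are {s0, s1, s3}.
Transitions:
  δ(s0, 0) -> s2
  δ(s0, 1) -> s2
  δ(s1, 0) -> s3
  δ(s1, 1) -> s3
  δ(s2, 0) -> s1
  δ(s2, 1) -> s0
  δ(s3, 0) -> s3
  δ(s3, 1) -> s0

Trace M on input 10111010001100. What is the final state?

s1 --1--> s3
s3 --0--> s3
s3 --1--> s0
s0 --1--> s2
s2 --1--> s0
s0 --0--> s2
s2 --1--> s0
s0 --0--> s2
s2 --0--> s1
s1 --0--> s3
s3 --1--> s0
s0 --1--> s2
s2 --0--> s1
s1 --0--> s3

s3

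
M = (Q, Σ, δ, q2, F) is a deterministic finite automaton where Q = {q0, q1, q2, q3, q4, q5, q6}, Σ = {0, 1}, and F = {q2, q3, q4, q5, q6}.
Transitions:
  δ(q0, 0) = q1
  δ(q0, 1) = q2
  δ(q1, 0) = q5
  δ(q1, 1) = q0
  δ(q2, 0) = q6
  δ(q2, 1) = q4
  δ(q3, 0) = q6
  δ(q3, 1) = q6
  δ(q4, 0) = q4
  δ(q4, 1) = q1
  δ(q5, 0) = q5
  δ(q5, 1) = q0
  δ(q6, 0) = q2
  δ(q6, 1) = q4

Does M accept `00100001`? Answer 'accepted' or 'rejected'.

rejected

q2 --0--> q6
q6 --0--> q2
q2 --1--> q4
q4 --0--> q4
q4 --0--> q4
q4 --0--> q4
q4 --0--> q4
q4 --1--> q1
End in state q1, which is not an accepting state.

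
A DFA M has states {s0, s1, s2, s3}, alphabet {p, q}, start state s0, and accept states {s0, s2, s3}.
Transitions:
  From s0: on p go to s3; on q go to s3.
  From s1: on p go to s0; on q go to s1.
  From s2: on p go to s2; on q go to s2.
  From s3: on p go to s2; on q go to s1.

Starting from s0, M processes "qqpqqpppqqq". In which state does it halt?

s2

s0 --q--> s3
s3 --q--> s1
s1 --p--> s0
s0 --q--> s3
s3 --q--> s1
s1 --p--> s0
s0 --p--> s3
s3 --p--> s2
s2 --q--> s2
s2 --q--> s2
s2 --q--> s2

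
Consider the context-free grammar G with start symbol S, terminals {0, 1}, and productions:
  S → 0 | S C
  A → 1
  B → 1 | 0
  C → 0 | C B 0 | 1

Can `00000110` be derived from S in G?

S ⇒ SC ⇒ SCC ⇒ SCCC ⇒ SCCCC ⇒ SCCCCC ⇒ SCCCCCC ⇒ SCCCCCCC ⇒ 0CCCCCCC ⇒ 00CCCCCC ⇒ 000CCCCC ⇒ 0000CCCC ⇒ 00000CCC ⇒ 000001CC ⇒ 0000011C ⇒ 00000110

yes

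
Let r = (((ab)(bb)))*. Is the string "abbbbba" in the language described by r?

no

abbbbba cannot be split into zero or more pieces each matching ((ab)(bb)).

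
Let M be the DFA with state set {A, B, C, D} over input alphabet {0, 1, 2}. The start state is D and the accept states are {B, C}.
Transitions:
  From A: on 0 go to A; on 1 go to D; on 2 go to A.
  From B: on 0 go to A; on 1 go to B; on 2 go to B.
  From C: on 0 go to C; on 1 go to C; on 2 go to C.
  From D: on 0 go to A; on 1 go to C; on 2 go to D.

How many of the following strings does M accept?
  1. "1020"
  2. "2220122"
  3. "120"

"1020": accepted
"2220122": rejected
"120": accepted

2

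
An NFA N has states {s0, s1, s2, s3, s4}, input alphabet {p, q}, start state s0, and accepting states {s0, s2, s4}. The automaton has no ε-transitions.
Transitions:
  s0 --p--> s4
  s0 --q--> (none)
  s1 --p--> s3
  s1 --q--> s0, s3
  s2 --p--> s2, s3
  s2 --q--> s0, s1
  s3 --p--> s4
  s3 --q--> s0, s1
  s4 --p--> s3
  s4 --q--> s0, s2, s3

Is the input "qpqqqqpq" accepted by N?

rejected

Start: {s0}
read q: {}
The reachable set is empty and stays empty for the remaining 7 symbols.
Reachable ∩ accepting = {} — empty.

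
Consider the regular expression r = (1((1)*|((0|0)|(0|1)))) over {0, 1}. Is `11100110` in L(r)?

no

No split of 11100110 into u·v has 1 matching u and ((1)*|((0|0)|(0|1))) matching v.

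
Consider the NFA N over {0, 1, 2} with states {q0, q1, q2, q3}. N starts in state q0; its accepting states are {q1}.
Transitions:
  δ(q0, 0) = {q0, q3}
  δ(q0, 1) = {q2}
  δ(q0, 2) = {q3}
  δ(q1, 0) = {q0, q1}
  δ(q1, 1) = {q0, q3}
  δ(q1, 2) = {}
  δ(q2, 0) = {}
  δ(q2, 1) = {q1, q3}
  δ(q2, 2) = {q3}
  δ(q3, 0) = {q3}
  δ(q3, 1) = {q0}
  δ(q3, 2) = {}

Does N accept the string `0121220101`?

Start: {q0}
read 0: {q0, q3}
read 1: {q0, q2}
read 2: {q3}
read 1: {q0}
read 2: {q3}
read 2: {}
The reachable set is empty and stays empty for the remaining 4 symbols.
Reachable ∩ accepting = {} — empty.

rejected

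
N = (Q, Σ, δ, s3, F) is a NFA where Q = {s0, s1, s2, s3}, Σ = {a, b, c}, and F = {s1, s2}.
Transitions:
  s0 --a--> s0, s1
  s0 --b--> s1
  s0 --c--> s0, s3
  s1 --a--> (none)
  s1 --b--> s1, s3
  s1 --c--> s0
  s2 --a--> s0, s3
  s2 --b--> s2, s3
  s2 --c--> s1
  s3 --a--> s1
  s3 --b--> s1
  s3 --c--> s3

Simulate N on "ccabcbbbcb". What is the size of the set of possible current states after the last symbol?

1

Start: {s3}
read c: {s3}
read c: {s3}
read a: {s1}
read b: {s1, s3}
read c: {s0, s3}
read b: {s1}
read b: {s1, s3}
read b: {s1, s3}
read c: {s0, s3}
read b: {s1}
Final reachable set {s1} has 1 state.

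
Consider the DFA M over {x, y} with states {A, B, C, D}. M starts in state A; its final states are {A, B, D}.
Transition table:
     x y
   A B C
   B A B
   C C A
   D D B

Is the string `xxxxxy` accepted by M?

A --x--> B
B --x--> A
A --x--> B
B --x--> A
A --x--> B
B --y--> B
End in state B, which is an accepting state.

accepted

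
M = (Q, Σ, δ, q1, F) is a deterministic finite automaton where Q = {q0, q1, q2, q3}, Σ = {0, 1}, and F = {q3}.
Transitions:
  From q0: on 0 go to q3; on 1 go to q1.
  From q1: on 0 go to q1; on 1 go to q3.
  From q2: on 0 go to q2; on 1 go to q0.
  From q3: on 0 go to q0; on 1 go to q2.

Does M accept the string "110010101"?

q1 --1--> q3
q3 --1--> q2
q2 --0--> q2
q2 --0--> q2
q2 --1--> q0
q0 --0--> q3
q3 --1--> q2
q2 --0--> q2
q2 --1--> q0
End in state q0, which is not an accepting state.

rejected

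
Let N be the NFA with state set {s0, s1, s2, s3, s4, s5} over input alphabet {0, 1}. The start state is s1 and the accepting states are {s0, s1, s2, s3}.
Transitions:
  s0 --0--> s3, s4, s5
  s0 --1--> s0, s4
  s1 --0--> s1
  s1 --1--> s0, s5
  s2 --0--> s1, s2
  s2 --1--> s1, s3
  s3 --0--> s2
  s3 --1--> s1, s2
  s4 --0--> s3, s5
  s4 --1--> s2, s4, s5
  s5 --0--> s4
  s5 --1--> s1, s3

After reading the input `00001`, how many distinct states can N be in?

2

Start: {s1}
read 0: {s1}
read 0: {s1}
read 0: {s1}
read 0: {s1}
read 1: {s0, s5}
Final reachable set {s0, s5} has 2 states.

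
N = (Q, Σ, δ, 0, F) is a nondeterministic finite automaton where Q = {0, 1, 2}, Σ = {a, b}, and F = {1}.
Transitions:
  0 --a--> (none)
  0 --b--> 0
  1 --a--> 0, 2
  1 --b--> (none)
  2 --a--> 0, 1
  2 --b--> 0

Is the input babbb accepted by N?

Start: {0}
read b: {0}
read a: {}
The reachable set is empty and stays empty for the remaining 3 symbols.
Reachable ∩ accepting = {} — empty.

rejected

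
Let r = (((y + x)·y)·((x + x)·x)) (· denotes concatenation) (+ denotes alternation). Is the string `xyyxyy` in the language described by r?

no

No split of xyyxyy into u·v has ((y+x)·y) matching u and ((x+x)·x) matching v.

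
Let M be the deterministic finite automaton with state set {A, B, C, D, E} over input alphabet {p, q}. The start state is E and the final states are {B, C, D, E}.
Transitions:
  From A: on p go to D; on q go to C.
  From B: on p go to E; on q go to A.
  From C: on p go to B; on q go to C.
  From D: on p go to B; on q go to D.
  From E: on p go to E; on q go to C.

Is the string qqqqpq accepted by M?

rejected

E --q--> C
C --q--> C
C --q--> C
C --q--> C
C --p--> B
B --q--> A
End in state A, which is not an accepting state.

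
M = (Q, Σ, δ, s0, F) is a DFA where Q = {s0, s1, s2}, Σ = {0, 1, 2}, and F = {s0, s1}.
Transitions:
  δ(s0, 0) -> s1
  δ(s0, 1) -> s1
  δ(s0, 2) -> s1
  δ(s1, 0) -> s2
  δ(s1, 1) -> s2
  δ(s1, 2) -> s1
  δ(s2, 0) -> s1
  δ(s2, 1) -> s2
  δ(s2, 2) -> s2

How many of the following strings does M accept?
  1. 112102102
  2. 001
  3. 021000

112102102: accepted
001: rejected
021000: accepted

2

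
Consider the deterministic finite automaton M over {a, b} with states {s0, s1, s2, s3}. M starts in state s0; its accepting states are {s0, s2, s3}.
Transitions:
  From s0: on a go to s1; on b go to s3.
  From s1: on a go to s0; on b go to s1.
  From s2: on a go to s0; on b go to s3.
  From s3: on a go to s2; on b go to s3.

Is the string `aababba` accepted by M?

s0 --a--> s1
s1 --a--> s0
s0 --b--> s3
s3 --a--> s2
s2 --b--> s3
s3 --b--> s3
s3 --a--> s2
End in state s2, which is an accepting state.

accepted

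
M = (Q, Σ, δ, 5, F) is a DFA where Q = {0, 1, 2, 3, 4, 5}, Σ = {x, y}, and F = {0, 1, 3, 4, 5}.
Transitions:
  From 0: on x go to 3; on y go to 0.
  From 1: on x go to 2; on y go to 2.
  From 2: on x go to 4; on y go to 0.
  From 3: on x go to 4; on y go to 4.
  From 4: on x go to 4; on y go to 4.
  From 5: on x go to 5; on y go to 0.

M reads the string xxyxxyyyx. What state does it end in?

5 --x--> 5
5 --x--> 5
5 --y--> 0
0 --x--> 3
3 --x--> 4
4 --y--> 4
4 --y--> 4
4 --y--> 4
4 --x--> 4

4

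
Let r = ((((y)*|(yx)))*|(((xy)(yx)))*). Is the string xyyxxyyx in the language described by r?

The right alternative (((xy)(yx)))* matches xyyxxyyx.

yes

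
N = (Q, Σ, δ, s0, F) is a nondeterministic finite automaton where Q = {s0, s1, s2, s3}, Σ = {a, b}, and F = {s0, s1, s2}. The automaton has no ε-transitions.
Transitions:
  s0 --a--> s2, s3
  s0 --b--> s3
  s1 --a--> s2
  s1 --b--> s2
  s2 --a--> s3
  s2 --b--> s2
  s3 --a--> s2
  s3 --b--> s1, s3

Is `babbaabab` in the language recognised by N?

Start: {s0}
read b: {s3}
read a: {s2}
read b: {s2}
read b: {s2}
read a: {s3}
read a: {s2}
read b: {s2}
read a: {s3}
read b: {s1, s3}
Reachable ∩ accepting = {s1} — nonempty.

accepted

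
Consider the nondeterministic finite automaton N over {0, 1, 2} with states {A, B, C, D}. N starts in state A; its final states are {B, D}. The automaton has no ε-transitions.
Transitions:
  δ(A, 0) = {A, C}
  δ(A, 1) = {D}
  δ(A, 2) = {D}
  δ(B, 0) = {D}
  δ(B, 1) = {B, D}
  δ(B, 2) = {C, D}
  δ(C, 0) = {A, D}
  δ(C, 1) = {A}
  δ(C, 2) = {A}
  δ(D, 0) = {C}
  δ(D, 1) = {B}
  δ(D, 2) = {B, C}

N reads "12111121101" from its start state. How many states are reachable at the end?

Start: {A}
read 1: {D}
read 2: {B, C}
read 1: {A, B, D}
read 1: {B, D}
read 1: {B, D}
read 1: {B, D}
read 2: {B, C, D}
read 1: {A, B, D}
read 1: {B, D}
read 0: {C, D}
read 1: {A, B}
Final reachable set {A, B} has 2 states.

2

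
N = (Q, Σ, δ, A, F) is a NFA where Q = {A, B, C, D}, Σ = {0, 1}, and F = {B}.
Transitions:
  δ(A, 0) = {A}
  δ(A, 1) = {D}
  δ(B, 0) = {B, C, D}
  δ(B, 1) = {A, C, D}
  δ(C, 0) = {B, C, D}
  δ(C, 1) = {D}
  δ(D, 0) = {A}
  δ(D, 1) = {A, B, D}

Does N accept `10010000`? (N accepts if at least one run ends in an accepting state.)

Start: {A}
read 1: {D}
read 0: {A}
read 0: {A}
read 1: {D}
read 0: {A}
read 0: {A}
read 0: {A}
read 0: {A}
Reachable ∩ accepting = {} — empty.

rejected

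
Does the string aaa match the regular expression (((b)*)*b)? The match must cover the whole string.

No split of aaa into u·v has ((b)*)* matching u and b matching v.

no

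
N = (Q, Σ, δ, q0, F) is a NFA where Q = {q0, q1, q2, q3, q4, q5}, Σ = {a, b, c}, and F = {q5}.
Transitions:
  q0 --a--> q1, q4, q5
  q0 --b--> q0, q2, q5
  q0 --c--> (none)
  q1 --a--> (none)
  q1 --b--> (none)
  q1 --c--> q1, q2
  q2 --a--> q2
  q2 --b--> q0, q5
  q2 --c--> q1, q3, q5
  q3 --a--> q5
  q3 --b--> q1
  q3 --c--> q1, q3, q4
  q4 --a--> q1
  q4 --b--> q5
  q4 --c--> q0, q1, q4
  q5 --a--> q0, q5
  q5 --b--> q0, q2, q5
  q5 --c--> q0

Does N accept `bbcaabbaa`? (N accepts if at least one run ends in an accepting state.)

Start: {q0}
read b: {q0, q2, q5}
read b: {q0, q2, q5}
read c: {q0, q1, q3, q5}
read a: {q0, q1, q4, q5}
read a: {q0, q1, q4, q5}
read b: {q0, q2, q5}
read b: {q0, q2, q5}
read a: {q0, q1, q2, q4, q5}
read a: {q0, q1, q2, q4, q5}
Reachable ∩ accepting = {q5} — nonempty.

accepted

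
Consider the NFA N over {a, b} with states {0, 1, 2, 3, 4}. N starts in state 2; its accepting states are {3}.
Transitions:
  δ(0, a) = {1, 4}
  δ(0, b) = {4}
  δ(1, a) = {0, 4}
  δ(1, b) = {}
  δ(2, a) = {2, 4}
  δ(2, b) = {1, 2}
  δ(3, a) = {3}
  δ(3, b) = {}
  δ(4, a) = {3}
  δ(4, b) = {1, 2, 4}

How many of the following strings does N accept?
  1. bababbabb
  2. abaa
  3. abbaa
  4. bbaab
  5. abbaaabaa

bababbabb: rejected
abaa: accepted
abbaa: accepted
bbaab: rejected
abbaaabaa: accepted

3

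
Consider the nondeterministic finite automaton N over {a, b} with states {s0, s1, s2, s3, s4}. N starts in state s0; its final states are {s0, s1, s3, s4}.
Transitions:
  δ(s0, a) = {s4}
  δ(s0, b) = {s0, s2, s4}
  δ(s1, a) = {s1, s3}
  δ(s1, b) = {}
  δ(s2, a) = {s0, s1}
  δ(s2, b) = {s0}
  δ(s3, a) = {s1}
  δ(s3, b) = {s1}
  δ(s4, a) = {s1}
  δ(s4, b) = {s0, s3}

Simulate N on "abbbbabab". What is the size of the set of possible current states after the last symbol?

Start: {s0}
read a: {s4}
read b: {s0, s3}
read b: {s0, s1, s2, s4}
read b: {s0, s2, s3, s4}
read b: {s0, s1, s2, s3, s4}
read a: {s0, s1, s3, s4}
read b: {s0, s1, s2, s3, s4}
read a: {s0, s1, s3, s4}
read b: {s0, s1, s2, s3, s4}
Final reachable set {s0, s1, s2, s3, s4} has 5 states.

5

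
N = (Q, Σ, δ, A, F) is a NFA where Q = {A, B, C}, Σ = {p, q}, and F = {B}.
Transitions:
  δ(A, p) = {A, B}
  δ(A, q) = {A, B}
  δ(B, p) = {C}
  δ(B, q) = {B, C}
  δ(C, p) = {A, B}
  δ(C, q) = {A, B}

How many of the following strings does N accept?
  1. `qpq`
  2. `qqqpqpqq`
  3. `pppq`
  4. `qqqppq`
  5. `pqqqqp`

`qpq`: accepted
`qqqpqpqq`: accepted
`pppq`: accepted
`qqqppq`: accepted
`pqqqqp`: accepted

5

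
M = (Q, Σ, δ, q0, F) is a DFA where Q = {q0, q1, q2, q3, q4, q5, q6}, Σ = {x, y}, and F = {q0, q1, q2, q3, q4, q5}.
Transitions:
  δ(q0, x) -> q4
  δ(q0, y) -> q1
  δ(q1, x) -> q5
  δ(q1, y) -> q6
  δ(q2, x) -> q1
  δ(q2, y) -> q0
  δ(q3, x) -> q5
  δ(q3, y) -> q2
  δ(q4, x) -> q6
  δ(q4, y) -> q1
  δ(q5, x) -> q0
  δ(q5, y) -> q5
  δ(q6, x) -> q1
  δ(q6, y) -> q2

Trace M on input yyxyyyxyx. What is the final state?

q0 --y--> q1
q1 --y--> q6
q6 --x--> q1
q1 --y--> q6
q6 --y--> q2
q2 --y--> q0
q0 --x--> q4
q4 --y--> q1
q1 --x--> q5

q5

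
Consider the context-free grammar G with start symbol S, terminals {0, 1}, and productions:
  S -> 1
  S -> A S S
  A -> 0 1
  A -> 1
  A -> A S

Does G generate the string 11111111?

yes

S ⇒ ASS ⇒ ASSS ⇒ ASSSS ⇒ ASSSSS ⇒ 1SSSSS ⇒ 1ASSSSSS ⇒ 11SSSSSS ⇒ 111SSSSS ⇒ 1111SSSS ⇒ 11111SSS ⇒ 111111SS ⇒ 1111111S ⇒ 11111111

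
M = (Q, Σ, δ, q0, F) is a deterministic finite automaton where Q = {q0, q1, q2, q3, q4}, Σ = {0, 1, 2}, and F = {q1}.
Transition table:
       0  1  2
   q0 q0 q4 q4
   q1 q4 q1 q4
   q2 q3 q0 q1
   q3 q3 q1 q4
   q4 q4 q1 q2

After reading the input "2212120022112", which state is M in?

q0 --2--> q4
q4 --2--> q2
q2 --1--> q0
q0 --2--> q4
q4 --1--> q1
q1 --2--> q4
q4 --0--> q4
q4 --0--> q4
q4 --2--> q2
q2 --2--> q1
q1 --1--> q1
q1 --1--> q1
q1 --2--> q4

q4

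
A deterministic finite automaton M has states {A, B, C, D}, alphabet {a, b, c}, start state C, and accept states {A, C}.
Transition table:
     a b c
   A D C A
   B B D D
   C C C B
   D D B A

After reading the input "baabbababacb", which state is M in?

C --b--> C
C --a--> C
C --a--> C
C --b--> C
C --b--> C
C --a--> C
C --b--> C
C --a--> C
C --b--> C
C --a--> C
C --c--> B
B --b--> D

D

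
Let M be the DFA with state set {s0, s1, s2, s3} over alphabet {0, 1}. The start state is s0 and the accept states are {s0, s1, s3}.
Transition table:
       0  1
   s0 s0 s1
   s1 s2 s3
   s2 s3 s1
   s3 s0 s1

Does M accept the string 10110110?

accepted

s0 --1--> s1
s1 --0--> s2
s2 --1--> s1
s1 --1--> s3
s3 --0--> s0
s0 --1--> s1
s1 --1--> s3
s3 --0--> s0
End in state s0, which is an accepting state.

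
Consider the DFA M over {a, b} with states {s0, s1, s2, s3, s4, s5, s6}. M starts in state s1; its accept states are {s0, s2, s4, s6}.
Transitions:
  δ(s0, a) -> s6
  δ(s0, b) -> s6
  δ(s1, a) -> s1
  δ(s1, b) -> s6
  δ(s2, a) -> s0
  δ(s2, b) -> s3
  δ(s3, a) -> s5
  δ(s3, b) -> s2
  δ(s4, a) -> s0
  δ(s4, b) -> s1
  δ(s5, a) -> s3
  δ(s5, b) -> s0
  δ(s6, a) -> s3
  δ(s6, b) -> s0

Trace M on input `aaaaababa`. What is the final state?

s0

s1 --a--> s1
s1 --a--> s1
s1 --a--> s1
s1 --a--> s1
s1 --a--> s1
s1 --b--> s6
s6 --a--> s3
s3 --b--> s2
s2 --a--> s0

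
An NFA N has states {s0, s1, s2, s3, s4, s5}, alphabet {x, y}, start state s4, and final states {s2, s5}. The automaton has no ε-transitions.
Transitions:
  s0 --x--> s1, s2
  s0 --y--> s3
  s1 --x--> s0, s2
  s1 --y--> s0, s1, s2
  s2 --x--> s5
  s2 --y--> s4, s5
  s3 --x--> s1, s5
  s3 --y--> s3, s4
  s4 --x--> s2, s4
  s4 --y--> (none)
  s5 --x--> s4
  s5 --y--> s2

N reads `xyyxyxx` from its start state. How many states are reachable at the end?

Start: {s4}
read x: {s2, s4}
read y: {s4, s5}
read y: {s2}
read x: {s5}
read y: {s2}
read x: {s5}
read x: {s4}
Final reachable set {s4} has 1 state.

1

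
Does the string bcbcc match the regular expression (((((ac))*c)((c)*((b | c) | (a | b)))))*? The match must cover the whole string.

no

bcbcc cannot be split into zero or more pieces each matching ((((ac))*c)((c)*((b|c)|(a|b)))).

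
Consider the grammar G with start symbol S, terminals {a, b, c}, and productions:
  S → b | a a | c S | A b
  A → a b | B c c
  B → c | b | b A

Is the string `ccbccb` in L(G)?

S ⇒ cS ⇒ ccS ⇒ ccAb ⇒ ccBccb ⇒ ccbccb

yes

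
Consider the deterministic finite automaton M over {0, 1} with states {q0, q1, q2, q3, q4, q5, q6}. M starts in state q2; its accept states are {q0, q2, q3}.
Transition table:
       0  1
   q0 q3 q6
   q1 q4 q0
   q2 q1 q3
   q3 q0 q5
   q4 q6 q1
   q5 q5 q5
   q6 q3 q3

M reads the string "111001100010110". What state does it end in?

q2 --1--> q3
q3 --1--> q5
q5 --1--> q5
q5 --0--> q5
q5 --0--> q5
q5 --1--> q5
q5 --1--> q5
q5 --0--> q5
q5 --0--> q5
q5 --0--> q5
q5 --1--> q5
q5 --0--> q5
q5 --1--> q5
q5 --1--> q5
q5 --0--> q5

q5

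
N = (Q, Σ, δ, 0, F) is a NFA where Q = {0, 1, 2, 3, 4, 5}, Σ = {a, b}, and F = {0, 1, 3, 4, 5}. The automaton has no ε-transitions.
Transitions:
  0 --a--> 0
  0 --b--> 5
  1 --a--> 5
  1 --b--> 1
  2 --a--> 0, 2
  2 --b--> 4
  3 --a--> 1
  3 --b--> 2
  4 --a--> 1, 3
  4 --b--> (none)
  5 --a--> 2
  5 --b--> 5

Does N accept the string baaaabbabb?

Start: {0}
read b: {5}
read a: {2}
read a: {0, 2}
read a: {0, 2}
read a: {0, 2}
read b: {4, 5}
read b: {5}
read a: {2}
read b: {4}
read b: {}
Reachable ∩ accepting = {} — empty.

rejected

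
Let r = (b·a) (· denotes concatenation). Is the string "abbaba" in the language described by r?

no

No split of abbaba into u·v has b matching u and a matching v.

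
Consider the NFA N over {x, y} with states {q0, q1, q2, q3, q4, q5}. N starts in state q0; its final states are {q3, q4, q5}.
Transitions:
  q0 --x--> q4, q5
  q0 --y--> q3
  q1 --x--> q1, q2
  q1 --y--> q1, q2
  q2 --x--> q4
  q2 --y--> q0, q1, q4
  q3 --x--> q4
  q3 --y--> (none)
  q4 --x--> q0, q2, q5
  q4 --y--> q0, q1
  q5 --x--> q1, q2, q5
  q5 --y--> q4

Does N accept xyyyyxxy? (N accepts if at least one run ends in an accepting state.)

accepted

Start: {q0}
read x: {q4, q5}
read y: {q0, q1, q4}
read y: {q0, q1, q2, q3}
read y: {q0, q1, q2, q3, q4}
read y: {q0, q1, q2, q3, q4}
read x: {q0, q1, q2, q4, q5}
read x: {q0, q1, q2, q4, q5}
read y: {q0, q1, q2, q3, q4}
Reachable ∩ accepting = {q3, q4} — nonempty.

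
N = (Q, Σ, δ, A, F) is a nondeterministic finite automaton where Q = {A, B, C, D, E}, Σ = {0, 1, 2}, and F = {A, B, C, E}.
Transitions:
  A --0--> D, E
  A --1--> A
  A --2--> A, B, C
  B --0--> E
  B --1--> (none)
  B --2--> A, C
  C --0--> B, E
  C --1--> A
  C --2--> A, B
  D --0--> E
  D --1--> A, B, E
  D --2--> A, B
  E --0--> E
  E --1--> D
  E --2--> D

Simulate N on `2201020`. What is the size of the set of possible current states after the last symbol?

2

Start: {A}
read 2: {A, B, C}
read 2: {A, B, C}
read 0: {B, D, E}
read 1: {A, B, D, E}
read 0: {D, E}
read 2: {A, B, D}
read 0: {D, E}
Final reachable set {D, E} has 2 states.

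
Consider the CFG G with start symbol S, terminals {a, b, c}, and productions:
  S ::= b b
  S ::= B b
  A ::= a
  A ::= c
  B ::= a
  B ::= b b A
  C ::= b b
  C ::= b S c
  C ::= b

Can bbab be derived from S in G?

S ⇒ Bb ⇒ bbAb ⇒ bbab

yes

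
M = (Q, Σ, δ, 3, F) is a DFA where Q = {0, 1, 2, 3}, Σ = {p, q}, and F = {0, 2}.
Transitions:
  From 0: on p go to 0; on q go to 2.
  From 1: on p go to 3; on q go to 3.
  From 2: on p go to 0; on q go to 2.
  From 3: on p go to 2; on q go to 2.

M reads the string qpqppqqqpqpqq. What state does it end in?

2

3 --q--> 2
2 --p--> 0
0 --q--> 2
2 --p--> 0
0 --p--> 0
0 --q--> 2
2 --q--> 2
2 --q--> 2
2 --p--> 0
0 --q--> 2
2 --p--> 0
0 --q--> 2
2 --q--> 2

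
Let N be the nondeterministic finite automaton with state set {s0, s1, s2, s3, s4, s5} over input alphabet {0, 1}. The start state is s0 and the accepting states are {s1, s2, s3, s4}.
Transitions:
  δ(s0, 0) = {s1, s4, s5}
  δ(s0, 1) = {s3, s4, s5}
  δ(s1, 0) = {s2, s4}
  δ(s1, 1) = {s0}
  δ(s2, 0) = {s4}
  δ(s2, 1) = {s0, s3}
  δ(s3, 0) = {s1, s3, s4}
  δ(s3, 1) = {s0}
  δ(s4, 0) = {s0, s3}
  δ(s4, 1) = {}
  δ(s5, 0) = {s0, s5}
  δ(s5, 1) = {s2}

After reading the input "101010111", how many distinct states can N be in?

5

Start: {s0}
read 1: {s3, s4, s5}
read 0: {s0, s1, s3, s4, s5}
read 1: {s0, s2, s3, s4, s5}
read 0: {s0, s1, s3, s4, s5}
read 1: {s0, s2, s3, s4, s5}
read 0: {s0, s1, s3, s4, s5}
read 1: {s0, s2, s3, s4, s5}
read 1: {s0, s2, s3, s4, s5}
read 1: {s0, s2, s3, s4, s5}
Final reachable set {s0, s2, s3, s4, s5} has 5 states.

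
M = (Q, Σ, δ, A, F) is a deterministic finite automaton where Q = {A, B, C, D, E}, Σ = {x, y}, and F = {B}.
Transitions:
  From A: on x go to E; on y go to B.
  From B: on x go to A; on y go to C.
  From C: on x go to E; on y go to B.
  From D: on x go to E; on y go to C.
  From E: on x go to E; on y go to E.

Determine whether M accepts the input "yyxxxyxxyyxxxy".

A --y--> B
B --y--> C
C --x--> E
E --x--> E
E --x--> E
E --y--> E
E --x--> E
E --x--> E
E --y--> E
E --y--> E
E --x--> E
E --x--> E
E --x--> E
E --y--> E
End in state E, which is not an accepting state.

rejected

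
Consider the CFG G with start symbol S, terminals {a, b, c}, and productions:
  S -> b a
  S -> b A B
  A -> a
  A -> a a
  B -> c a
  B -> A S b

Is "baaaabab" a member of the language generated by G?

yes

S ⇒ bAB ⇒ baaB ⇒ baaASb ⇒ baaaaSb ⇒ baaaabab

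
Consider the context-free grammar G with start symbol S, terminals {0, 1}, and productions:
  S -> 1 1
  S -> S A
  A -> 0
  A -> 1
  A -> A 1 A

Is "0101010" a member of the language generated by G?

no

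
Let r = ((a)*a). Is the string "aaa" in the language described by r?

Split as aa·a: (a)* matches aa and a matches a.

yes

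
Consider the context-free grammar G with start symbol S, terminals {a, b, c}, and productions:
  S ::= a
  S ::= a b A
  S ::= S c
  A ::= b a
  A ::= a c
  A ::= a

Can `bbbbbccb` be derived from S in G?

no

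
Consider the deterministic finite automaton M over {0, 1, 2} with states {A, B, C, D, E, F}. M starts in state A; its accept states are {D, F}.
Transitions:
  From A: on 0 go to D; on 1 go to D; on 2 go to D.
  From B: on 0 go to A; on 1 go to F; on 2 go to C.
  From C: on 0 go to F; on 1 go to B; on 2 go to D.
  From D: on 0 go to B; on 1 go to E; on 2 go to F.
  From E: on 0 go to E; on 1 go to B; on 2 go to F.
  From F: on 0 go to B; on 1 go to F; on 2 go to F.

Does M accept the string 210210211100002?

A --2--> D
D --1--> E
E --0--> E
E --2--> F
F --1--> F
F --0--> B
B --2--> C
C --1--> B
B --1--> F
F --1--> F
F --0--> B
B --0--> A
A --0--> D
D --0--> B
B --2--> C
End in state C, which is not an accepting state.

rejected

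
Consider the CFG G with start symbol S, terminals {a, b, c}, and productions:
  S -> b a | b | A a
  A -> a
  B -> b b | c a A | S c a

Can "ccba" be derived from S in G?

no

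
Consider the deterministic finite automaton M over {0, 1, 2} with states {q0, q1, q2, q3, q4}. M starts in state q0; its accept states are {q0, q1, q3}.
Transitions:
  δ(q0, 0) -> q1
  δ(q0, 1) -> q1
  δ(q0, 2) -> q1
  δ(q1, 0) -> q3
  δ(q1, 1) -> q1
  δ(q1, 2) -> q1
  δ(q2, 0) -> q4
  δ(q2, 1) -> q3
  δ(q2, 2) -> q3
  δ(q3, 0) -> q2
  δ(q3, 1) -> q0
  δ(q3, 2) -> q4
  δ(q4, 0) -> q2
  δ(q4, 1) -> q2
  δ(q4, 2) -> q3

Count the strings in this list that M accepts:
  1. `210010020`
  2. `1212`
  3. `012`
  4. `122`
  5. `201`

`210010020`: rejected
`1212`: accepted
`012`: accepted
`122`: accepted
`201`: accepted

4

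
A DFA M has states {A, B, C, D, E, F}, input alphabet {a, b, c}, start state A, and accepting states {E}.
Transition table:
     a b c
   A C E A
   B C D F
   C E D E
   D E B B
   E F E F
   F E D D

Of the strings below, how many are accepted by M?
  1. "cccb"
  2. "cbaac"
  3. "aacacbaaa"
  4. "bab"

2

"cccb": accepted
"cbaac": rejected
"aacacbaaa": accepted
"bab": rejected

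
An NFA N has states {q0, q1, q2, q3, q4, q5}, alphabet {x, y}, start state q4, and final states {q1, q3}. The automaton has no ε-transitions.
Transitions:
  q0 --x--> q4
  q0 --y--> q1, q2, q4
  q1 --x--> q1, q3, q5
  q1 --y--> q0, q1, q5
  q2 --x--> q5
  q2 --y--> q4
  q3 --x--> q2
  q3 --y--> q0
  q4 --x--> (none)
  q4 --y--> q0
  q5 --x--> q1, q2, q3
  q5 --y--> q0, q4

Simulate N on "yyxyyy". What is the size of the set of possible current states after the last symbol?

5

Start: {q4}
read y: {q0}
read y: {q1, q2, q4}
read x: {q1, q3, q5}
read y: {q0, q1, q4, q5}
read y: {q0, q1, q2, q4, q5}
read y: {q0, q1, q2, q4, q5}
Final reachable set {q0, q1, q2, q4, q5} has 5 states.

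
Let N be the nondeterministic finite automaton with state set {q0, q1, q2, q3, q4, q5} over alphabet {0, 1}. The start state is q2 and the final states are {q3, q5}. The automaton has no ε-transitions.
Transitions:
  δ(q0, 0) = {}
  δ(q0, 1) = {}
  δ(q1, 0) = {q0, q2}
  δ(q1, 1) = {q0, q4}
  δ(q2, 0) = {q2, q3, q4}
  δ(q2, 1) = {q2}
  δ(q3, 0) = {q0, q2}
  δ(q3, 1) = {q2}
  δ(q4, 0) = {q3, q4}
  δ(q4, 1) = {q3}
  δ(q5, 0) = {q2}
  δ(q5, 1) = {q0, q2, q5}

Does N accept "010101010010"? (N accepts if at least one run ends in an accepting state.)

accepted

Start: {q2}
read 0: {q2, q3, q4}
read 1: {q2, q3}
read 0: {q0, q2, q3, q4}
read 1: {q2, q3}
read 0: {q0, q2, q3, q4}
read 1: {q2, q3}
read 0: {q0, q2, q3, q4}
read 1: {q2, q3}
read 0: {q0, q2, q3, q4}
read 0: {q0, q2, q3, q4}
read 1: {q2, q3}
read 0: {q0, q2, q3, q4}
Reachable ∩ accepting = {q3} — nonempty.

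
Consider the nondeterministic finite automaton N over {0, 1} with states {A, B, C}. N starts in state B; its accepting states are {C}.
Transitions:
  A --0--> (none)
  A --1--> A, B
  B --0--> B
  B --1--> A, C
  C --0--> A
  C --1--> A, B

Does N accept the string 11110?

rejected

Start: {B}
read 1: {A, C}
read 1: {A, B}
read 1: {A, B, C}
read 1: {A, B, C}
read 0: {A, B}
Reachable ∩ accepting = {} — empty.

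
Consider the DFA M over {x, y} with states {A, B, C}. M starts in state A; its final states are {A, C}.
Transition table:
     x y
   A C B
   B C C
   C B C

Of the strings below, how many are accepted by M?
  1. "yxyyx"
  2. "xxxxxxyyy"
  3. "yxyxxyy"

2

"yxyyx": rejected
"xxxxxxyyy": accepted
"yxyxxyy": accepted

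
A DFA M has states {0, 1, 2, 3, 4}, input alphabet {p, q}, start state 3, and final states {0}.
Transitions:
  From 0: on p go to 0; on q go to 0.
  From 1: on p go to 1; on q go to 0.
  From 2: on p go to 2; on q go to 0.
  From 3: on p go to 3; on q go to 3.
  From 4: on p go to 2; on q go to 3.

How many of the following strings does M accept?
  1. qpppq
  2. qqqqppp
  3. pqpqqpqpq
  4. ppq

qpppq: rejected
qqqqppp: rejected
pqpqqpqpq: rejected
ppq: rejected

0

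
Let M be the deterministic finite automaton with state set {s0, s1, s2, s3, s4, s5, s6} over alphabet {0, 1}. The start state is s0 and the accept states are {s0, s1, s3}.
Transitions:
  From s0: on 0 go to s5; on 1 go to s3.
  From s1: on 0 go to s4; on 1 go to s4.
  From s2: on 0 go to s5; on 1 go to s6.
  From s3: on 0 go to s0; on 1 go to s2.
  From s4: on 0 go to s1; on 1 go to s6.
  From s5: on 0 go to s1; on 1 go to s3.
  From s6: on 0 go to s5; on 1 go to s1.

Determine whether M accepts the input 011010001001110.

s0 --0--> s5
s5 --1--> s3
s3 --1--> s2
s2 --0--> s5
s5 --1--> s3
s3 --0--> s0
s0 --0--> s5
s5 --0--> s1
s1 --1--> s4
s4 --0--> s1
s1 --0--> s4
s4 --1--> s6
s6 --1--> s1
s1 --1--> s4
s4 --0--> s1
End in state s1, which is an accepting state.

accepted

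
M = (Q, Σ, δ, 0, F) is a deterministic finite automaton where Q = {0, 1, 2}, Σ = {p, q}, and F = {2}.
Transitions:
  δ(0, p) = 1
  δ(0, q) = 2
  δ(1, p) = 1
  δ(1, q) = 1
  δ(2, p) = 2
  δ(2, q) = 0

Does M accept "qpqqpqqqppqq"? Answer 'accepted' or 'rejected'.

rejected

0 --q--> 2
2 --p--> 2
2 --q--> 0
0 --q--> 2
2 --p--> 2
2 --q--> 0
0 --q--> 2
2 --q--> 0
0 --p--> 1
1 --p--> 1
1 --q--> 1
1 --q--> 1
End in state 1, which is not an accepting state.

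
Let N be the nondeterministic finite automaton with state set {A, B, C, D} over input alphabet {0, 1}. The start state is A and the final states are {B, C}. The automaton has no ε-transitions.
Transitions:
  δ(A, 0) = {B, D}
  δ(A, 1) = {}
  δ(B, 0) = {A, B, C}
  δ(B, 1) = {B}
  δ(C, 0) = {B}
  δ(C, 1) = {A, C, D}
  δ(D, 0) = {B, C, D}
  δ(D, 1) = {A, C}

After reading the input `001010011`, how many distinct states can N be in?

Start: {A}
read 0: {B, D}
read 0: {A, B, C, D}
read 1: {A, B, C, D}
read 0: {A, B, C, D}
read 1: {A, B, C, D}
read 0: {A, B, C, D}
read 0: {A, B, C, D}
read 1: {A, B, C, D}
read 1: {A, B, C, D}
Final reachable set {A, B, C, D} has 4 states.

4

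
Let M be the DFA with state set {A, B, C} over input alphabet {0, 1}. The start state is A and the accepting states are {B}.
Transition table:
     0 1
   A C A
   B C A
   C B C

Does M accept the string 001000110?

accepted

A --0--> C
C --0--> B
B --1--> A
A --0--> C
C --0--> B
B --0--> C
C --1--> C
C --1--> C
C --0--> B
End in state B, which is an accepting state.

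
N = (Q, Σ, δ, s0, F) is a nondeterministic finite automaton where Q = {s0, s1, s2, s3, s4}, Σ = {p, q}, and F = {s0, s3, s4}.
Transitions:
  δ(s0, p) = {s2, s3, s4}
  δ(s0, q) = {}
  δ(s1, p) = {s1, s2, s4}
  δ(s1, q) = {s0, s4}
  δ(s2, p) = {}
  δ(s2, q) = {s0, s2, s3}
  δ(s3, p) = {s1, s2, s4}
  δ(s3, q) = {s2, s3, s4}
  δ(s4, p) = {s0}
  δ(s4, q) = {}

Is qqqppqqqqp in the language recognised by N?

rejected

Start: {s0}
read q: {}
The reachable set is empty and stays empty for the remaining 9 symbols.
Reachable ∩ accepting = {} — empty.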